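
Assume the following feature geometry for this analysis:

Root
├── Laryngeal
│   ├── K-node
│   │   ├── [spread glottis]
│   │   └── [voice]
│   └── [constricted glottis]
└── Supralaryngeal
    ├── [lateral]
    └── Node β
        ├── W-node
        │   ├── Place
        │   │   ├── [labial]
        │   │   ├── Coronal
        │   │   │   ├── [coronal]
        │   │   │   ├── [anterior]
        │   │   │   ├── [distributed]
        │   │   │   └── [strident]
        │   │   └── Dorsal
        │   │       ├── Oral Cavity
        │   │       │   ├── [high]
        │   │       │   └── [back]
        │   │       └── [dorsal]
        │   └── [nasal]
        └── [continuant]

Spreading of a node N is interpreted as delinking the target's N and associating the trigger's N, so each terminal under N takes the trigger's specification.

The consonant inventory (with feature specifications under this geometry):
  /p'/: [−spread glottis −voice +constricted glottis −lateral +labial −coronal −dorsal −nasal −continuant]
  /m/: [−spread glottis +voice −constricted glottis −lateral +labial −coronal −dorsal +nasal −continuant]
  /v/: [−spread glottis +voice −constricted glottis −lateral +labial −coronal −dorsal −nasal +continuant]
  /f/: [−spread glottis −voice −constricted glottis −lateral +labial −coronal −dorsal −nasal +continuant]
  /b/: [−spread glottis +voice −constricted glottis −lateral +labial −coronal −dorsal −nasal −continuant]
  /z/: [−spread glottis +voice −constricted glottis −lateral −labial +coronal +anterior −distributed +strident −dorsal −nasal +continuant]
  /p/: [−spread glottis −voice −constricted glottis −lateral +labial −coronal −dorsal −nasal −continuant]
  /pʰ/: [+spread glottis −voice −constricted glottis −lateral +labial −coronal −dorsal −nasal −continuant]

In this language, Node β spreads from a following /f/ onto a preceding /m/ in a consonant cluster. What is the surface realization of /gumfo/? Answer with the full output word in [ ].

[guvfo]

Node β immediately or transitively dominates [labial], [coronal], [anterior], [distributed], [strident], [high], [back], [dorsal], [nasal], [continuant].
The target acquires /f/'s values for everything under Node β — [+labial], [−coronal], [−dorsal], [−nasal], [+continuant] — while keeping its own [spread glottis], [voice], [constricted glottis], ….
The resulting bundle matches /v/ in the inventory; substituting it for /m/ gives [guvfo].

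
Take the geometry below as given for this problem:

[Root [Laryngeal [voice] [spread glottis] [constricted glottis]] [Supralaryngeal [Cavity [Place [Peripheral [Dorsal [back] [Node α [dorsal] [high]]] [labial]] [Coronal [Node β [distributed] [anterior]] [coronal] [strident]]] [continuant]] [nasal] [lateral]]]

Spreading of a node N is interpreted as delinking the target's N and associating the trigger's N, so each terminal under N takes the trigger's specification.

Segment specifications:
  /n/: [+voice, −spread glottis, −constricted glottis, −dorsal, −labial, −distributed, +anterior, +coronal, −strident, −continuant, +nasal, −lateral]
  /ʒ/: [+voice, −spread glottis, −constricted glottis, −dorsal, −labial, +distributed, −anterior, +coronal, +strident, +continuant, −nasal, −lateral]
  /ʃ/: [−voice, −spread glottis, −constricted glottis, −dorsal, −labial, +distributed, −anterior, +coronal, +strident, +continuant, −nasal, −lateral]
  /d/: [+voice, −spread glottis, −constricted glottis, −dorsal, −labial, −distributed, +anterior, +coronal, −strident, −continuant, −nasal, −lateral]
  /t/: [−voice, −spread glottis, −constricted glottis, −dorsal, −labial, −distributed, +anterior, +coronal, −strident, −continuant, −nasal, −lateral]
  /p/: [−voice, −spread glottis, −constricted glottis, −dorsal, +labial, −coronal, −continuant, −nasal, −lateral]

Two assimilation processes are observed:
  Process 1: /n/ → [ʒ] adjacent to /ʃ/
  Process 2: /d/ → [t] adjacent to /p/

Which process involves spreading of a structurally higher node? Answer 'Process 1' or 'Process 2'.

Process 1

Process 1: the features that change are [nasal], [continuant], [anterior], [distributed], [strident]; the minimal node is Supralaryngeal (depth 1).
Process 2: the feature that changes is [voice]; the minimal node is [voice] (depth 2).
Supralaryngeal (depth 1) sits above [voice] (depth 2), making Process 1 the one with the higher spreading node.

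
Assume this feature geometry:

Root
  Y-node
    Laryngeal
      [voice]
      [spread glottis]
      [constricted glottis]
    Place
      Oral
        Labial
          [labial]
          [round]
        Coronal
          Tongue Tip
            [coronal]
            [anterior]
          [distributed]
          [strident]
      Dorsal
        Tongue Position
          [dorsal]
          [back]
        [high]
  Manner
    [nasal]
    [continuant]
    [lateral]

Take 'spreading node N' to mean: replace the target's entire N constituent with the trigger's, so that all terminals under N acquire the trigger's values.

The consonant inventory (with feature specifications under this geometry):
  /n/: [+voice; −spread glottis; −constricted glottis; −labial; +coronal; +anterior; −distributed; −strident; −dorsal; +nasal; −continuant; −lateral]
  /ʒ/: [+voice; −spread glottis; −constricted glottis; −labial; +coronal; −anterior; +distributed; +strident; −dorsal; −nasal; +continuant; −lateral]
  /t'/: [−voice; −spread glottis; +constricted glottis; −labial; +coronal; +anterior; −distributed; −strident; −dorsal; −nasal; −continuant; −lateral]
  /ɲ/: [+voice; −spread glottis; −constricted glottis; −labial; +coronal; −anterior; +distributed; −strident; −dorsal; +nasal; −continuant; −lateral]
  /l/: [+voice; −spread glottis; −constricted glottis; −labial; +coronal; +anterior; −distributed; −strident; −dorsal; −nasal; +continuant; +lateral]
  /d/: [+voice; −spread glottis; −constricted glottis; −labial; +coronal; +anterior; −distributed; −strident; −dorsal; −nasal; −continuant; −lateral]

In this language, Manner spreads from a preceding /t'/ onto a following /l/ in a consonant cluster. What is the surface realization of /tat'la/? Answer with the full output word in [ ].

Terminals under Manner in this geometry: [nasal], [continuant], [lateral].
Spreading Manner from /t'/ onto /l/ replaces those values with /t'/'s: [−nasal], [−continuant], [−lateral]. Features outside Manner ([voice], [spread glottis], [constricted glottis], …) stay as in /l/.
Among the inventory, only /d/ has exactly this specification, giving the surface form [tat'da].

[tat'da]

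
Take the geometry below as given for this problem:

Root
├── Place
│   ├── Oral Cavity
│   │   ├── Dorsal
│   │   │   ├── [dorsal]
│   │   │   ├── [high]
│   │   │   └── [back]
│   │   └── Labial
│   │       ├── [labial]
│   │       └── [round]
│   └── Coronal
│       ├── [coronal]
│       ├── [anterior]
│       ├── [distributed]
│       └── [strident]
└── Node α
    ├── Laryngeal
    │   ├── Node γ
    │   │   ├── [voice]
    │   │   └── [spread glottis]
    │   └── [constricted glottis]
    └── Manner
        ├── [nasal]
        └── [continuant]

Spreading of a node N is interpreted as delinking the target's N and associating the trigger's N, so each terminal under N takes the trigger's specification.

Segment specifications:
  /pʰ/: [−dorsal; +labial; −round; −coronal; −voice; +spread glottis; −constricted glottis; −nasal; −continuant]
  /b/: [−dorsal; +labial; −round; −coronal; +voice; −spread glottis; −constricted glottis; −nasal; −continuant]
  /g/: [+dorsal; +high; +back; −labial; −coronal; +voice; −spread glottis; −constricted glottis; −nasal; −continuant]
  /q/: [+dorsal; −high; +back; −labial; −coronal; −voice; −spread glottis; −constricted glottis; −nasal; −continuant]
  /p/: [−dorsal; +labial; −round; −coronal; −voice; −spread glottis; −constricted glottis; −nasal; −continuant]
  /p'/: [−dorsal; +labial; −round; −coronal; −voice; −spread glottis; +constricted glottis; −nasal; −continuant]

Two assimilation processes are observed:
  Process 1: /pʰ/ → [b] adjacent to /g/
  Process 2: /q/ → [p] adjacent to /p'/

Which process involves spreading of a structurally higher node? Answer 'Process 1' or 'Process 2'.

In Process 1, [voice], [spread glottis] change, so the minimal spreading node is Node γ at depth 3.
In Process 2, [labial], [round], [dorsal], [high], [back] change, so the minimal spreading node is Oral Cavity at depth 2.
Depth 2 < depth 3; Process 2 involves the structurally higher constituent Oral Cavity.

Process 2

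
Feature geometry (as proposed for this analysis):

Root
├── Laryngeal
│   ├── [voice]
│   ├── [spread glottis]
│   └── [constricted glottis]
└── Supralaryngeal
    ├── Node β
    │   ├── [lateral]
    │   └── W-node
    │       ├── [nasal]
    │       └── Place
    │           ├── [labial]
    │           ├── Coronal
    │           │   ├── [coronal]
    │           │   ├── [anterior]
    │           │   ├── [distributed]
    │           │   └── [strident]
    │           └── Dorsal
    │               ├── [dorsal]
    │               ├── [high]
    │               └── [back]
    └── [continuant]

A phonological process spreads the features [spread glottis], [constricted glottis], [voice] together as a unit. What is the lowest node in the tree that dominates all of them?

[spread glottis] is immediately dominated by Laryngeal.
[constricted glottis] is immediately dominated by Laryngeal.
[voice] is immediately dominated by Laryngeal.
These paths first converge at Laryngeal; no daughter of Laryngeal dominates all 3 features, so Laryngeal is the minimal constituent.

Laryngeal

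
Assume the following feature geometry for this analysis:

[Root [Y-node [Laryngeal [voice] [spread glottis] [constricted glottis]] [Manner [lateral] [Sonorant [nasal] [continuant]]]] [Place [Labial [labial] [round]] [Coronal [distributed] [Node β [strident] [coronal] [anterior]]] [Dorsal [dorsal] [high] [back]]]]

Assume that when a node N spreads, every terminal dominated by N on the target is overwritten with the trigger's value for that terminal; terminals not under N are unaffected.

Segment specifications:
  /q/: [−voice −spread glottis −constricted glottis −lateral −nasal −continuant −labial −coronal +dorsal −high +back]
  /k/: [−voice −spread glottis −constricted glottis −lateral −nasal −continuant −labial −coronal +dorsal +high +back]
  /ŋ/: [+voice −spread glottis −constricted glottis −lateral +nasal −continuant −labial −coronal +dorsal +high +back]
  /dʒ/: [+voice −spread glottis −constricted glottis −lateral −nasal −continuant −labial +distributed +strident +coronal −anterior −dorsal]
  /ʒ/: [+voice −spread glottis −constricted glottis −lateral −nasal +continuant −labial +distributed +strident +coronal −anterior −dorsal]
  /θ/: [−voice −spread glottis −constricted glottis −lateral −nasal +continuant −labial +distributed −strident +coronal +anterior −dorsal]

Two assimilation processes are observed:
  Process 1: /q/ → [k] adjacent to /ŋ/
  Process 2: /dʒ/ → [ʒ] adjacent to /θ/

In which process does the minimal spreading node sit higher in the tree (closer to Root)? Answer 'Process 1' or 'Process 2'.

In Process 1, [high] changes, so the minimal spreading node is [high] at depth 3.
In Process 2, [continuant] changes, so the minimal spreading node is [continuant] at depth 4.
Depth 3 < depth 4; Process 1 involves the structurally higher constituent [high].

Process 1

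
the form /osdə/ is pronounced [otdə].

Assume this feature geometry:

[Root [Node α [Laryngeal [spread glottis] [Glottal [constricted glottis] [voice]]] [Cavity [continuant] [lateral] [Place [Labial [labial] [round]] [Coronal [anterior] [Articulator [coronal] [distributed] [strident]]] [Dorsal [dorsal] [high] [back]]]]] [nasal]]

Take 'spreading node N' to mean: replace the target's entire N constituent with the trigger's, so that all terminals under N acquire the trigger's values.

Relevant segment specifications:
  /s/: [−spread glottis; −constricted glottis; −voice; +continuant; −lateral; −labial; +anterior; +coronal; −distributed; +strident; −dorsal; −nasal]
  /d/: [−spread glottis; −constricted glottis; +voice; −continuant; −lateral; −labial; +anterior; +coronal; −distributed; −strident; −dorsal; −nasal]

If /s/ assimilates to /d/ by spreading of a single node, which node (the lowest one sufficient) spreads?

Cavity

The alternation /s/ → [t] changes [continuant], [strident] and nothing else.
These terminals are all dominated by Cavity, and no proper subconstituent of Cavity covers them all; Cavity is their lowest common ancestor.
If Cavity spreads, every terminal under it takes /d/'s value, producing [t] as observed.
[voice] — on which /d/ differs from /s/ — is unchanged, so neither Node α nor anything higher can have spread; the constituent is no larger than Cavity.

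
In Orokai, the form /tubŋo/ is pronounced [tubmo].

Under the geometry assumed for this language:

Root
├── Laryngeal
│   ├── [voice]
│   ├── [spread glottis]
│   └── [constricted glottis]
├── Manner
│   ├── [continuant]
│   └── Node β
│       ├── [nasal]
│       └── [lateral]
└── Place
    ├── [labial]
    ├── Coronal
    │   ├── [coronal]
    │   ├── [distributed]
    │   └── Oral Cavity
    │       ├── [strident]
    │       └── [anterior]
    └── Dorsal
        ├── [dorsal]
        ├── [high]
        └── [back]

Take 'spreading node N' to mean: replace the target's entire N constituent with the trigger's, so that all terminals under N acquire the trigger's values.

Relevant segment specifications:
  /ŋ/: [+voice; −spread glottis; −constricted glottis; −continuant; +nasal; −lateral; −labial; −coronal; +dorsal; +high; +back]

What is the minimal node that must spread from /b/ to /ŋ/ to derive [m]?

Feature comparison: [labial], [dorsal], [high], [back] differ between /ŋ/ and [m]; the remaining terminals match.
In this geometry the lowest node dominating all of them is Place: every daughter of Place dominates only a proper subset, so no lower node suffices.
Delinking /ŋ/'s Place and associating /b/'s Place gives precisely the feature bundle of [m].
Since [nasal] is preserved even though /b/ disagrees there, no node above Place spread.

Place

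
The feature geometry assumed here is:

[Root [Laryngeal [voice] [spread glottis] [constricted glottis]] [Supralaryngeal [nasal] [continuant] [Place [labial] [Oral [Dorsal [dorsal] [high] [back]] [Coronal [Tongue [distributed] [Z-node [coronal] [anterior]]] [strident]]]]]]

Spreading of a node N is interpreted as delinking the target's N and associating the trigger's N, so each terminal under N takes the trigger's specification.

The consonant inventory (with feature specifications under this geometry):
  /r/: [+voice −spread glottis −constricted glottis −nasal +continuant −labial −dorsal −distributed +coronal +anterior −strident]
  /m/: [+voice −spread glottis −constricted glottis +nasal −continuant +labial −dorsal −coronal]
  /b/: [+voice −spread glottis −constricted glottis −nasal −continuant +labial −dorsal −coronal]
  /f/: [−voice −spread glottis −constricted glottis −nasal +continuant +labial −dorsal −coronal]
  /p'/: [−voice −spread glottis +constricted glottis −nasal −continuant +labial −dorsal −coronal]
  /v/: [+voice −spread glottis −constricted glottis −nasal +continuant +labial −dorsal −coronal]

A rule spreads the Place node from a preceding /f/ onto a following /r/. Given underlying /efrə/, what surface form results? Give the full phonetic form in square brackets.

Terminals under Place in this geometry: [labial], [dorsal], [high], [back], [distributed], [coronal], [anterior], [strident].
After delinking /r/'s Place and linking /f/'s, the affected terminals become [+labial], [−dorsal], [−coronal]; [voice], [spread glottis], [constricted glottis], … (outside Place) are retained from /r/.
Among the inventory, only /v/ has exactly this specification, giving the surface form [efvə].

[efvə]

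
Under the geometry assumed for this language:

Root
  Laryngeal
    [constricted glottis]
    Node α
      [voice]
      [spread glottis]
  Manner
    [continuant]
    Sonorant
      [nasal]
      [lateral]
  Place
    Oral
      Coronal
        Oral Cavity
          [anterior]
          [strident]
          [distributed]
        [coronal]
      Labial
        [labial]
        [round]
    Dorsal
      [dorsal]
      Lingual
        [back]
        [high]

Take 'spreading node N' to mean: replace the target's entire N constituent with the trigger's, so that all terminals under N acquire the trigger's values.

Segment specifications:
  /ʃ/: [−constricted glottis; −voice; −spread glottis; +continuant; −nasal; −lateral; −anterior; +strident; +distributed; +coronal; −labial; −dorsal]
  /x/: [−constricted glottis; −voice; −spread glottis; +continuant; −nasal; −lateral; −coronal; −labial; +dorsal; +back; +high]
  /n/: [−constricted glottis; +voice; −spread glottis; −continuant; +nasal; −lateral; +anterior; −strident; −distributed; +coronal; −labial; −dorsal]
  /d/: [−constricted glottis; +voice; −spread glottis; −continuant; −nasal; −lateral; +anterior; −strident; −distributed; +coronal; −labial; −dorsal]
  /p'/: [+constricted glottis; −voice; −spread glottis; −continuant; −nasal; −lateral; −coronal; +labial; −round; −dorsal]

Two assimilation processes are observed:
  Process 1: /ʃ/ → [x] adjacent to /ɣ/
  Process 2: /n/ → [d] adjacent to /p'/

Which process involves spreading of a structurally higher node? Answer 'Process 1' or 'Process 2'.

Process 1 alters [coronal], [anterior], [distributed], [strident], [dorsal], [high], [back]; the lowest common ancestor is Place (depth 1 from Root).
Process 2 alters [nasal]; the lowest dominating node is [nasal] (depth 3 from Root).
Place (depth 1) sits above [nasal] (depth 3), making Process 1 the one with the higher spreading node.

Process 1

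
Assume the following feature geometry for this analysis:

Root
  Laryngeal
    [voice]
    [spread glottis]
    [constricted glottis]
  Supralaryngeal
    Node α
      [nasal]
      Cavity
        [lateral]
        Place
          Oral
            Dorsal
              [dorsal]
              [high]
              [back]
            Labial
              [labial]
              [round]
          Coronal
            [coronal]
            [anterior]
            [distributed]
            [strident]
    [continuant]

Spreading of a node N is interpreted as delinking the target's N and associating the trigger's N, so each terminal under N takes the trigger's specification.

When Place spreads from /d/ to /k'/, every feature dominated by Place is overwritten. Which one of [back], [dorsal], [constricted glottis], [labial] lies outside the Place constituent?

The terminals dominated by Place are [dorsal], [high], [back], [labial], [round], [coronal], [anterior], [distributed], [strident].
Of the listed options, [labial], [back], [dorsal] are among these and would be overwritten by spreading Place.
[constricted glottis] is not within the Place subtree (it hangs from Laryngeal), so /k'/'s [constricted glottis] value survives.

[constricted glottis]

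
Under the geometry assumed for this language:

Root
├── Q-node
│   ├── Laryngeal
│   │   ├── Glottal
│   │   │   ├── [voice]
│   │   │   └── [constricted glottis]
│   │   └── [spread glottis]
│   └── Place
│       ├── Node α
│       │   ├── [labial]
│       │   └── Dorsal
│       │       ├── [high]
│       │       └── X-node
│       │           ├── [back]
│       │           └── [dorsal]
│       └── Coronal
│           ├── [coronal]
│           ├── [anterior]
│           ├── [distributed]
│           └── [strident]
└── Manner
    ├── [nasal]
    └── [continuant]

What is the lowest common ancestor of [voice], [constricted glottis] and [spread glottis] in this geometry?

Laryngeal

[voice] lies under Glottal (below Q-node).
[constricted glottis]: Root > Q-node > Laryngeal > Glottal > [constricted glottis].
[spread glottis]: Root > Q-node > Laryngeal > [spread glottis].
The lowest node appearing on every path is Laryngeal; each proper daughter of Laryngeal fails to dominate at least one of the listed features.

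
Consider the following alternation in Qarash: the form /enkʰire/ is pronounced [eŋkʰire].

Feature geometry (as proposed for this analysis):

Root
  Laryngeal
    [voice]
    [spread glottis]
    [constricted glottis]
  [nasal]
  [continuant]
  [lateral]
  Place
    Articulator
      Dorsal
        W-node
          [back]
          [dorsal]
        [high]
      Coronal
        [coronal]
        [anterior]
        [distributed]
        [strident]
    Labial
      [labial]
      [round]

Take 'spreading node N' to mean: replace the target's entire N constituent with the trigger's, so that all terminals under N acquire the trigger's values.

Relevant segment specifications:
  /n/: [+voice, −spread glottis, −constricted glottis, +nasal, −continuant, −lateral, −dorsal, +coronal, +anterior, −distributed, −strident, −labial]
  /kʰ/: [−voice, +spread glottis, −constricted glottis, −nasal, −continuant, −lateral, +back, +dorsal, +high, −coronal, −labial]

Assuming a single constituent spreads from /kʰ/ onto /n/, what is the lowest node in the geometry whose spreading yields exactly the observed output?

Feature comparison: [coronal], [anterior], [distributed], [strident], [dorsal], [high], [back] differ between /n/ and [ŋ]; the remaining terminals match.
In this geometry the lowest node dominating all of them is Articulator: every daughter of Articulator dominates only a proper subset, so no lower node suffices.
Delinking /n/'s Articulator and associating /kʰ/'s Articulator gives precisely the feature bundle of [ŋ].
Features on which the two segments disagree outside Articulator, such as [spread glottis], [voice], are unchanged — nothing dominating them spread, and Articulator is the minimal sufficient constituent.

Articulator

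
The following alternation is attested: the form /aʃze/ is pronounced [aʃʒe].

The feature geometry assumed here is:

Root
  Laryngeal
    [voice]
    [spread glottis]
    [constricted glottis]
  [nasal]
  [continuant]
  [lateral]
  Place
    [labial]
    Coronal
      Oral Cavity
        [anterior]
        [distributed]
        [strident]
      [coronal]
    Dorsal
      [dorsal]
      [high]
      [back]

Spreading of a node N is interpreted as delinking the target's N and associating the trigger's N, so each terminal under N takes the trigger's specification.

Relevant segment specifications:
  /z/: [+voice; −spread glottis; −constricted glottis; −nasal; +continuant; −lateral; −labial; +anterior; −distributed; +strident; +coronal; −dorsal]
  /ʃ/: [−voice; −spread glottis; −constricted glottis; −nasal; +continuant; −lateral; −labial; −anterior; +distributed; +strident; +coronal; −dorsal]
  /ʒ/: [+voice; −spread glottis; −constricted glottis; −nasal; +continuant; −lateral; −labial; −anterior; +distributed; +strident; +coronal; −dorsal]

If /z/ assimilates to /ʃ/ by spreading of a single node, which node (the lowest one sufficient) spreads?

Feature comparison: [anterior], [distributed] differ between /z/ and [ʒ]; the remaining terminals match.
The smallest constituent containing every changed terminal is Oral Cavity — each of its daughters lacks at least one of the affected features.
If Oral Cavity spreads, every terminal under it takes /ʃ/'s value, producing [ʒ] as observed.
[voice], a feature on which the two segments disagree outside Oral Cavity, is unchanged — nothing dominating it spread, and Oral Cavity is the minimal sufficient constituent.

Oral Cavity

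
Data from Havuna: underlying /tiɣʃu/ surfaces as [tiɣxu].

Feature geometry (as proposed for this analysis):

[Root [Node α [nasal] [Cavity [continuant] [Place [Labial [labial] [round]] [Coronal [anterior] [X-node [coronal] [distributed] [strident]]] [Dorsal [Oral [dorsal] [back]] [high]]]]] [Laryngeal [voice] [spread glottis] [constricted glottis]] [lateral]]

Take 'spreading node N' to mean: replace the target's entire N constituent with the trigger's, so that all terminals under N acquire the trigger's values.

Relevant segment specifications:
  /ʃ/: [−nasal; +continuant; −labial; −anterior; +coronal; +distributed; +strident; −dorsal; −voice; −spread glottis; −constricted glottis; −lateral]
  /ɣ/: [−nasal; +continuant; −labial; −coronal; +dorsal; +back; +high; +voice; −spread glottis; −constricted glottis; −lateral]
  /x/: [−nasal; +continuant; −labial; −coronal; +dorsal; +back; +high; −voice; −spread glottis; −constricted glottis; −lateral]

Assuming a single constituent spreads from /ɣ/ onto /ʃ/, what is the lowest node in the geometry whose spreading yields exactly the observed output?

/ʃ/ and [x] differ in [coronal], [anterior], [distributed], [strident], [dorsal], [high], [back]; every other specified feature is identical.
Tracing each changed feature up the tree, the paths first meet at Place; any lower node misses at least one of them.
If Place spreads, every terminal under it takes /ɣ/'s value, producing [x] as observed.
[voice], a feature on which the two segments disagree outside Place, is unchanged — nothing dominating it spread, and Place is the minimal sufficient constituent.

Place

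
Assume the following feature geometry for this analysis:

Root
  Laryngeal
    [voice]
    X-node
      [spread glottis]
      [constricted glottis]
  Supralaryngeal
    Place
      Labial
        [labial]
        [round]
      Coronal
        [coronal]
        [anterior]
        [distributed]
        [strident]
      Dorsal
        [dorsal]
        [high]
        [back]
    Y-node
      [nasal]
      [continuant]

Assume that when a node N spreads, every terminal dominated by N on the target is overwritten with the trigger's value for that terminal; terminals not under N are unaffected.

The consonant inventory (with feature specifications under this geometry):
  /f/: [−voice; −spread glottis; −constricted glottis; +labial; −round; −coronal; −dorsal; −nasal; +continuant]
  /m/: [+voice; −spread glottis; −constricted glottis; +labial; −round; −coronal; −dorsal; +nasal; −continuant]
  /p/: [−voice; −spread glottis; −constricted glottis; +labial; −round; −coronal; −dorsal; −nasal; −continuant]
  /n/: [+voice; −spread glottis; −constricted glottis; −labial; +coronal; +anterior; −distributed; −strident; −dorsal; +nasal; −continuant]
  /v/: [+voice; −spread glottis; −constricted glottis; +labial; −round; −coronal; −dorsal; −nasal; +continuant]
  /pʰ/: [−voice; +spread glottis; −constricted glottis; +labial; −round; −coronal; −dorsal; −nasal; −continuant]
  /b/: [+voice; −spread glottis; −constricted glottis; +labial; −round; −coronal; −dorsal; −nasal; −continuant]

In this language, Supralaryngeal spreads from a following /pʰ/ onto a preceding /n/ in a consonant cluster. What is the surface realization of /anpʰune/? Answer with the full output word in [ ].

[abpʰune]

Supralaryngeal immediately or transitively dominates [labial], [round], [coronal], [anterior], [distributed], [strident], [dorsal], [high], [back], [nasal], [continuant].
The target acquires /pʰ/'s values for everything under Supralaryngeal — [+labial], [−round], [−coronal], [−dorsal], [−nasal], [−continuant] — while keeping its own [voice], [spread glottis], [constricted glottis].
Among the inventory, only /b/ has exactly this specification, giving the surface form [abpʰune].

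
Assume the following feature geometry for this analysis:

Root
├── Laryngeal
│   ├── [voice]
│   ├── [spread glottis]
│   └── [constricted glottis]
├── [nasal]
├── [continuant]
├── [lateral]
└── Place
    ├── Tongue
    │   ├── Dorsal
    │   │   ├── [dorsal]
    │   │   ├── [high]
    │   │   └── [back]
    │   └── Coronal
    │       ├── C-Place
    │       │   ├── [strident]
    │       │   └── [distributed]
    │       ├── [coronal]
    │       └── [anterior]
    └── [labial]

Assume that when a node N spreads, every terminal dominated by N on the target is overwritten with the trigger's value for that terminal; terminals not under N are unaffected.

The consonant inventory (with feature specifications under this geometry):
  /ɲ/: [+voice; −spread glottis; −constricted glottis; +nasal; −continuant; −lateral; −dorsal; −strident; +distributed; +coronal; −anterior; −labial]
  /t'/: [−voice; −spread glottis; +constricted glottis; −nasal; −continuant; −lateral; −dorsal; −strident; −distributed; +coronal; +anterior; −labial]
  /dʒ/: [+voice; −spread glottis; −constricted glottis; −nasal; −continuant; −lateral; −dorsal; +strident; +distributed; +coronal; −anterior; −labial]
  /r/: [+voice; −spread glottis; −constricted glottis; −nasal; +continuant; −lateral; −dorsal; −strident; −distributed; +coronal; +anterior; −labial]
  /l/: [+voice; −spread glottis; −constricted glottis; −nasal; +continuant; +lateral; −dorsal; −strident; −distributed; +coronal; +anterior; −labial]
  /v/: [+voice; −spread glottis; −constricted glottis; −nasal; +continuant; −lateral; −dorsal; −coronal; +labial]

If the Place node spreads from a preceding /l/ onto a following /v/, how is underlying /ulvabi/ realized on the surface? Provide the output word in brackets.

[ulrabi]

Place immediately or transitively dominates [dorsal], [high], [back], [strident], [distributed], [coronal], [anterior], [labial].
The target acquires /l/'s values for everything under Place — [−dorsal], [−strident], [−distributed], [+coronal], [+anterior], [−labial] — while keeping its own [voice], [spread glottis], [constricted glottis], ….
The resulting bundle matches /r/ in the inventory; substituting it for /v/ gives [ulrabi].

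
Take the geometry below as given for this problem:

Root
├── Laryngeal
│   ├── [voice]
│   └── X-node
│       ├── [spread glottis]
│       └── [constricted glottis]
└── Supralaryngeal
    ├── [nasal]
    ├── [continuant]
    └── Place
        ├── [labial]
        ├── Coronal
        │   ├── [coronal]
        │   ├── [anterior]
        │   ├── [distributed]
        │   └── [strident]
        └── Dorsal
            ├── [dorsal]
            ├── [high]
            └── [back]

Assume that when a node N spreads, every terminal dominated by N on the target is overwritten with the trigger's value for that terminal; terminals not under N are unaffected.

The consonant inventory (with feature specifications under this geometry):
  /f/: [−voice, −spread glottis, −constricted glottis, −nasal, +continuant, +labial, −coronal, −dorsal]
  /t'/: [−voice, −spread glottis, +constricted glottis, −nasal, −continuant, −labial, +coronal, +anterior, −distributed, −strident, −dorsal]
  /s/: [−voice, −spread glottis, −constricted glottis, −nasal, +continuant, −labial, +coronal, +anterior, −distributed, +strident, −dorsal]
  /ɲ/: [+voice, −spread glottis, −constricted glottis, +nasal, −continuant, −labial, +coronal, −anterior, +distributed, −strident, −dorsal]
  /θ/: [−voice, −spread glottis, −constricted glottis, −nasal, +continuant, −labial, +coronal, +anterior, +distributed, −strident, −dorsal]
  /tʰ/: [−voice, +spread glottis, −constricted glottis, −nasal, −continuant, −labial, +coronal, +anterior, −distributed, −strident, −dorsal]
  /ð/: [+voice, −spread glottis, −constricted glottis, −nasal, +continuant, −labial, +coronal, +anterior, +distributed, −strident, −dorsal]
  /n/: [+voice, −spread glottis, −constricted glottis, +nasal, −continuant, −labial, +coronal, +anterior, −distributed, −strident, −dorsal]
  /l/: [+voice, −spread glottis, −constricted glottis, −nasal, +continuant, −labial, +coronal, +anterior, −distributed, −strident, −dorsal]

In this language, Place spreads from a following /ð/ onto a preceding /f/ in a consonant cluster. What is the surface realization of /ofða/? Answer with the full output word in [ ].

[oθða]

The Place node dominates the terminals [labial], [coronal], [anterior], [distributed], [strident], [dorsal], [high], [back].
After delinking /f/'s Place and linking /ð/'s, the affected terminals become [−labial], [+coronal], [+anterior], [+distributed], [−strident], [−dorsal]; [voice], [spread glottis], [constricted glottis], … (outside Place) are retained from /f/.
Among the inventory, only /θ/ has exactly this specification, giving the surface form [oθða].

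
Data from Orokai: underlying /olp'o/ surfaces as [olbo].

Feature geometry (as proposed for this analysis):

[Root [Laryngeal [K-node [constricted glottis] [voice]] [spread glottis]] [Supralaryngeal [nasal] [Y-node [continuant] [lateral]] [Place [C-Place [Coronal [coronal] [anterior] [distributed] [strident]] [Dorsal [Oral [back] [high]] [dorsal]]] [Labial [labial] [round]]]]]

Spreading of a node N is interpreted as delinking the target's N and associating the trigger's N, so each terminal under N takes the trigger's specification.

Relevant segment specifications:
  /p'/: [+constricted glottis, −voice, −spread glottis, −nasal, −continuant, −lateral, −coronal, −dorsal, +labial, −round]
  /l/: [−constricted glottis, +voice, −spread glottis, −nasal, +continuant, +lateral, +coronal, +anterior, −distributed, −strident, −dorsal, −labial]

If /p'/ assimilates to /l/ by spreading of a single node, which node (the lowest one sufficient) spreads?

K-node

The alternation /p'/ → [b] changes [voice], [constricted glottis] and nothing else.
In this geometry the lowest node dominating all of them is K-node: every daughter of K-node dominates only a proper subset, so no lower node suffices.
Spreading K-node from /l/ overwrites each of those terminals with /l/'s values, yielding exactly [b].
Features on which the two segments disagree outside K-node, such as [labial], [lateral], are unchanged — nothing dominating them spread, and K-node is the minimal sufficient constituent.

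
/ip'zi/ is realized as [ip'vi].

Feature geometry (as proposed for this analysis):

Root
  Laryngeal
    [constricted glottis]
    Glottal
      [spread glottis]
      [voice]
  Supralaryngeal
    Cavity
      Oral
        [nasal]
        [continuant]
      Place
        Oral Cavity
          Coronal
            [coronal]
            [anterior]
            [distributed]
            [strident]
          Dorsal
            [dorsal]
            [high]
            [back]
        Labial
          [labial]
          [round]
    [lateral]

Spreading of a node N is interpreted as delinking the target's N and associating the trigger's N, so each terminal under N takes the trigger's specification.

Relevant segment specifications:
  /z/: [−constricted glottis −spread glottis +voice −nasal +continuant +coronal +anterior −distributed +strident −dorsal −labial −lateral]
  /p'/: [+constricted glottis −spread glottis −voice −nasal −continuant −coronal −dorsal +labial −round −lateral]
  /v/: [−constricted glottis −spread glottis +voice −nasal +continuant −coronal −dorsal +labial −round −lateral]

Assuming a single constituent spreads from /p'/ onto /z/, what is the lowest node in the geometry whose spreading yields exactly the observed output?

Place

Feature comparison: [labial], [round], [coronal], [anterior], [distributed], [strident] differ between /z/ and [v]; the remaining terminals match.
The smallest constituent containing every changed terminal is Place — each of its daughters lacks at least one of the affected features.
Spreading Place from /p'/ overwrites each of those terminals with /p'/'s values, yielding exactly [v].
[continuant] — on which /p'/ differs from /z/ — is unchanged, so neither Cavity nor anything higher can have spread; the constituent is no larger than Place.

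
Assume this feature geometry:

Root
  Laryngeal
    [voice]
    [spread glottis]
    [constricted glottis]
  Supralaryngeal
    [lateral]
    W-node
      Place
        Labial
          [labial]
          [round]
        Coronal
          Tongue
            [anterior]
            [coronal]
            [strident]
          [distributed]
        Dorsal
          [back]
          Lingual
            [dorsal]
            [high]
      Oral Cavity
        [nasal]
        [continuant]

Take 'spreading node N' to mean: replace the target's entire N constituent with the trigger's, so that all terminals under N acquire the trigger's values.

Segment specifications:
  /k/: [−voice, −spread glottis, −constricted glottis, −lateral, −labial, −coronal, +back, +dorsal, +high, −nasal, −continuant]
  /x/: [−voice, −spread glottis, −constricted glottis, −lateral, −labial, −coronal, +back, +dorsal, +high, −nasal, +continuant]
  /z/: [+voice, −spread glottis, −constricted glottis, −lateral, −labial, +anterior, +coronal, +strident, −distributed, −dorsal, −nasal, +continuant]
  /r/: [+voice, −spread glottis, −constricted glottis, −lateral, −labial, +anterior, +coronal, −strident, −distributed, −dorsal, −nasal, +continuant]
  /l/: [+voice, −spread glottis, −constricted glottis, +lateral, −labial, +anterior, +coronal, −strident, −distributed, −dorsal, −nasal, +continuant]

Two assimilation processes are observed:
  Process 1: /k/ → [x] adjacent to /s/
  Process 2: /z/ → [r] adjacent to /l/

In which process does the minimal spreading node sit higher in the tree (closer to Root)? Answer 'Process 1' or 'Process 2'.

Process 1

In Process 1, [continuant] changes, so the minimal spreading node is [continuant] at depth 4.
Process 2 alters [strident]; the lowest dominating node is [strident] (depth 6 from Root).
[continuant] is closer to Root than [strident], so Process 1 spreads the higher node.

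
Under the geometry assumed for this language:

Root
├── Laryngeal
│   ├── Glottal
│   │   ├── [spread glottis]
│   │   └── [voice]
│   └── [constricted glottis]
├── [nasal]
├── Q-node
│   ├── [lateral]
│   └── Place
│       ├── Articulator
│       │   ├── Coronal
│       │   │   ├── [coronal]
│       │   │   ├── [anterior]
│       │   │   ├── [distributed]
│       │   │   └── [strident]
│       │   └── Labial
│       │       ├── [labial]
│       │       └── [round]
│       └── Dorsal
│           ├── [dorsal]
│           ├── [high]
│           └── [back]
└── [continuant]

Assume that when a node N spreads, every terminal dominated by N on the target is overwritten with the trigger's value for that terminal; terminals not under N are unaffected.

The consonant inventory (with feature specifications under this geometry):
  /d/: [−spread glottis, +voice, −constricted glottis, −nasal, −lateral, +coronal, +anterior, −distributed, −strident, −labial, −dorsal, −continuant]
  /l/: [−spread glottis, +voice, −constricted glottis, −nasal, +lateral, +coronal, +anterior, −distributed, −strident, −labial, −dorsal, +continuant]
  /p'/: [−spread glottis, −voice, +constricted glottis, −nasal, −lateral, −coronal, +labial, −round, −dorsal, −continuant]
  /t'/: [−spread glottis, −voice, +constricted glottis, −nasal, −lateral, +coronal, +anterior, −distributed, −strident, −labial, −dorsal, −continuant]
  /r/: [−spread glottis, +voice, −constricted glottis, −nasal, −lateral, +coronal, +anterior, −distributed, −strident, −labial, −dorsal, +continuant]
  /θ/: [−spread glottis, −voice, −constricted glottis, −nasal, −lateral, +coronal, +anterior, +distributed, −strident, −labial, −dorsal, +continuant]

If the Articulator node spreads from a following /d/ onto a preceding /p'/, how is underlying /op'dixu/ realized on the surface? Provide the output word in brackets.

[ot'dixu]

Terminals under Articulator in this geometry: [coronal], [anterior], [distributed], [strident], [labial], [round].
Spreading Articulator from /d/ onto /p'/ replaces those values with /d/'s: [+coronal], [+anterior], [−distributed], [−strident], [−labial]. Features outside Articulator ([spread glottis], [voice], [constricted glottis], …) stay as in /p'/.
Among the inventory, only /t'/ has exactly this specification, giving the surface form [ot'dixu].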